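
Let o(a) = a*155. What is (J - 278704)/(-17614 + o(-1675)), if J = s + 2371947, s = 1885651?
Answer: -1326298/92413 ≈ -14.352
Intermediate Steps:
o(a) = 155*a
J = 4257598 (J = 1885651 + 2371947 = 4257598)
(J - 278704)/(-17614 + o(-1675)) = (4257598 - 278704)/(-17614 + 155*(-1675)) = 3978894/(-17614 - 259625) = 3978894/(-277239) = 3978894*(-1/277239) = -1326298/92413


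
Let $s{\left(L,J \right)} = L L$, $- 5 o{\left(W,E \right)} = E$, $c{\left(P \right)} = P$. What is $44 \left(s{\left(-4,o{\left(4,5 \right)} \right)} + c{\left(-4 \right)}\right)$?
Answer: $528$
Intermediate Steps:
$o{\left(W,E \right)} = - \frac{E}{5}$
$s{\left(L,J \right)} = L^{2}$
$44 \left(s{\left(-4,o{\left(4,5 \right)} \right)} + c{\left(-4 \right)}\right) = 44 \left(\left(-4\right)^{2} - 4\right) = 44 \left(16 - 4\right) = 44 \cdot 12 = 528$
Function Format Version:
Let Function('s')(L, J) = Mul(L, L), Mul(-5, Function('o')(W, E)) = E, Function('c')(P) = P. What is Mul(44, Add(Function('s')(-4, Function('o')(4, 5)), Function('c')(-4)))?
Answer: 528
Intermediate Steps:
Function('o')(W, E) = Mul(Rational(-1, 5), E)
Function('s')(L, J) = Pow(L, 2)
Mul(44, Add(Function('s')(-4, Function('o')(4, 5)), Function('c')(-4))) = Mul(44, Add(Pow(-4, 2), -4)) = Mul(44, Add(16, -4)) = Mul(44, 12) = 528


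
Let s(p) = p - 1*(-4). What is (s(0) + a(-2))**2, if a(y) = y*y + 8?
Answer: 256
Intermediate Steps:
s(p) = 4 + p (s(p) = p + 4 = 4 + p)
a(y) = 8 + y**2 (a(y) = y**2 + 8 = 8 + y**2)
(s(0) + a(-2))**2 = ((4 + 0) + (8 + (-2)**2))**2 = (4 + (8 + 4))**2 = (4 + 12)**2 = 16**2 = 256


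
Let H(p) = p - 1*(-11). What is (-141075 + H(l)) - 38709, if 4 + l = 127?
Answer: -179650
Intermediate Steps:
l = 123 (l = -4 + 127 = 123)
H(p) = 11 + p (H(p) = p + 11 = 11 + p)
(-141075 + H(l)) - 38709 = (-141075 + (11 + 123)) - 38709 = (-141075 + 134) - 38709 = -140941 - 38709 = -179650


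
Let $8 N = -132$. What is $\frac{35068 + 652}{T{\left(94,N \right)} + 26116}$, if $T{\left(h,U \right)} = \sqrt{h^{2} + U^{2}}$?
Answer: $\frac{3731454080}{2728145391} - \frac{71440 \sqrt{36433}}{2728145391} \approx 1.3628$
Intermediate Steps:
$N = - \frac{33}{2}$ ($N = \frac{1}{8} \left(-132\right) = - \frac{33}{2} \approx -16.5$)
$T{\left(h,U \right)} = \sqrt{U^{2} + h^{2}}$
$\frac{35068 + 652}{T{\left(94,N \right)} + 26116} = \frac{35068 + 652}{\sqrt{\left(- \frac{33}{2}\right)^{2} + 94^{2}} + 26116} = \frac{35720}{\sqrt{\frac{1089}{4} + 8836} + 26116} = \frac{35720}{\sqrt{\frac{36433}{4}} + 26116} = \frac{35720}{\frac{\sqrt{36433}}{2} + 26116} = \frac{35720}{26116 + \frac{\sqrt{36433}}{2}}$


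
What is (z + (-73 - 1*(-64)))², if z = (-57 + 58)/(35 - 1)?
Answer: 93025/1156 ≈ 80.471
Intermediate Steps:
z = 1/34 ≈ 0.029412
(z + (-73 - 1*(-64)))² = (1/34 + (-73 - 1*(-64)))² = (1/34 + (-73 + 64))² = (1/34 - 9)² = (-305/34)² = 93025/1156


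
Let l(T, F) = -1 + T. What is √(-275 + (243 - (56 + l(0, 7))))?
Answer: I*√87 ≈ 9.3274*I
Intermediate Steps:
√(-275 + (243 - (56 + l(0, 7)))) = √(-275 + (243 - (56 + (-1 + 0)))) = √(-275 + (243 - (56 - 1))) = √(-275 + (243 - 1*55)) = √(-275 + (243 - 55)) = √(-275 + 188) = √(-87) = I*√87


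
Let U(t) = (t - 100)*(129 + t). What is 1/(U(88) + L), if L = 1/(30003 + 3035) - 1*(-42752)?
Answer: 33038/1326409625 ≈ 2.4908e-5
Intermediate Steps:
U(t) = (-100 + t)*(129 + t)
L = 1412440577/33038 (L = 1/33038 + 42752 = 1412440577/33038 ≈ 42752.)
1/(U(88) + L) = 1/((-12900 + 88² + 29*88) + 1412440577/33038) = 1/((-12900 + 7744 + 2552) + 1412440577/33038) = 1/(-2604 + 1412440577/33038) = 1/(1326409625/33038) = 33038/1326409625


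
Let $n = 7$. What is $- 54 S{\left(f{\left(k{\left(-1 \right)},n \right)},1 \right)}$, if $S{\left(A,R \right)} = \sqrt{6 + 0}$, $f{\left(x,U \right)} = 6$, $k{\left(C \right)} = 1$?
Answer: $- 54 \sqrt{6} \approx -132.27$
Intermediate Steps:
$S{\left(A,R \right)} = \sqrt{6}$
$- 54 S{\left(f{\left(k{\left(-1 \right)},n \right)},1 \right)} = - 54 \sqrt{6}$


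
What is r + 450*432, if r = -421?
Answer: 193979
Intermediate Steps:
r + 450*432 = -421 + 450*432 = -421 + 194400 = 193979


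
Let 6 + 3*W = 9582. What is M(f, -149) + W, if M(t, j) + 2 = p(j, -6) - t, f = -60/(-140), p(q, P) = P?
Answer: 22285/7 ≈ 3183.6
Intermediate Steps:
W = 3192 (W = -2 + (⅓)*9582 = -2 + 3194 = 3192)
f = 3/7 (f = -60*(-1/140) = 3/7 ≈ 0.42857)
M(t, j) = -8 - t (M(t, j) = -2 + (-6 - t) = -8 - t)
M(f, -149) + W = (-8 - 1*3/7) + 3192 = (-8 - 3/7) + 3192 = -59/7 + 3192 = 22285/7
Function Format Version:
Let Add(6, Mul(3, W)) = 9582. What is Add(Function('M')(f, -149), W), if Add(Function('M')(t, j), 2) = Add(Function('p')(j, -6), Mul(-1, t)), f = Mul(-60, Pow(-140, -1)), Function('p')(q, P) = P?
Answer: Rational(22285, 7) ≈ 3183.6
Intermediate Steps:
W = 3192 (W = Add(-2, Mul(Rational(1, 3), 9582)) = Add(-2, 3194) = 3192)
f = Rational(3, 7) (f = Mul(-60, Rational(-1, 140)) = Rational(3, 7) ≈ 0.42857)
Function('M')(t, j) = Add(-8, Mul(-1, t)) (Function('M')(t, j) = Add(-2, Add(-6, Mul(-1, t))) = Add(-8, Mul(-1, t)))
Add(Function('M')(f, -149), W) = Add(Add(-8, Mul(-1, Rational(3, 7))), 3192) = Add(Add(-8, Rational(-3, 7)), 3192) = Add(Rational(-59, 7), 3192) = Rational(22285, 7)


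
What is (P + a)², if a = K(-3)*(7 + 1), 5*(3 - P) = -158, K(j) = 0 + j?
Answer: 2809/25 ≈ 112.36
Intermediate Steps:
K(j) = j
P = 173/5 (P = 3 - ⅕*(-158) = 3 + 158/5 = 173/5 ≈ 34.600)
a = -24 (a = -3*(7 + 1) = -3*8 = -24)
(P + a)² = (173/5 - 24)² = (53/5)² = 2809/25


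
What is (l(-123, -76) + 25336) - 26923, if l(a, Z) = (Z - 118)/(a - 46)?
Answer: -268009/169 ≈ -1585.9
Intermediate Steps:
l(a, Z) = (-118 + Z)/(-46 + a)
(l(-123, -76) + 25336) - 26923 = ((-118 - 76)/(-46 - 123) + 25336) - 26923 = (-194/(-169) + 25336) - 26923 = (-1/169*(-194) + 25336) - 26923 = (194/169 + 25336) - 26923 = 4281978/169 - 26923 = -268009/169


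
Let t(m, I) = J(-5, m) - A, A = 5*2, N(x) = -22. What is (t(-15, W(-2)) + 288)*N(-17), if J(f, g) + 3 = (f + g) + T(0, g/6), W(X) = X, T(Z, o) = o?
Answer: -5555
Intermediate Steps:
J(f, g) = -3 + f + 7*g/6 (J(f, g) = -3 + ((f + g) + g/6) = -3 + (f + 7*g/6) = -3 + f + 7*g/6)
A = 10
t(m, I) = -18 + 7*m/6 (t(m, I) = (-3 - 5 + 7*m/6) - 1*10 = (-8 + 7*m/6) - 10 = -18 + 7*m/6)
(t(-15, W(-2)) + 288)*N(-17) = ((-18 + (7/6)*(-15)) + 288)*(-22) = ((-18 - 35/2) + 288)*(-22) = (-71/2 + 288)*(-22) = (505/2)*(-22) = -5555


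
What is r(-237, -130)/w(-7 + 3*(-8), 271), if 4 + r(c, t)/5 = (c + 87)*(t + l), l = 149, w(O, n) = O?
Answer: 14270/31 ≈ 460.32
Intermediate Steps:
r(c, t) = -20 + 5*(87 + c)*(149 + t) (r(c, t) = -20 + 5*((c + 87)*(t + 149)) = -20 + 5*((87 + c)*(149 + t)) = -20 + 5*(87 + c)*(149 + t))
r(-237, -130)/w(-7 + 3*(-8), 271) = (64795 + 435*(-130) + 745*(-237) + 5*(-237)*(-130))/(-7 + 3*(-8)) = (64795 - 56550 - 176565 + 154050)/(-7 - 24) = -14270/(-31) = -14270*(-1/31) = 14270/31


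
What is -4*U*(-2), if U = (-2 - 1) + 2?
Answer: -8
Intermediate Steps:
U = -1 (U = -3 + 2 = -1)
-4*U*(-2) = -4*(-1)*(-2) = 4*(-2) = -8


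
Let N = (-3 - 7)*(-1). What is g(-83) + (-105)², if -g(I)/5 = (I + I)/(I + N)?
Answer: 803995/73 ≈ 11014.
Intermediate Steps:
N = 10 (N = -10*(-1) = 10)
g(I) = -10*I/(10 + I) (g(I) = -5*(I + I)/(I + 10) = -5*2*I/(10 + I) = -10*I/(10 + I))
g(-83) + (-105)² = -10*(-83)/(10 - 83) + (-105)² = -10*(-83)/(-73) + 11025 = -10*(-83)*(-1/73) + 11025 = -830/73 + 11025 = 803995/73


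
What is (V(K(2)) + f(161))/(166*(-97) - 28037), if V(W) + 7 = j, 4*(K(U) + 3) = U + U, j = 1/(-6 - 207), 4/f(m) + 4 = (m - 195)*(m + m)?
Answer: 4085309/25741599966 ≈ 0.00015870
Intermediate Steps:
f(m) = 4/(-4 + 2*m*(-195 + m)) (f(m) = 4/(-4 + (m - 195)*(m + m)) = 4/(-4 + (-195 + m)*(2*m)) = 4/(-4 + 2*m*(-195 + m)))
j = -1/213 (j = 1/(-213) = -1/213 ≈ -0.0046948)
K(U) = -3 + U/2 (K(U) = -3 + (U + U)/4 = -3 + (2*U)/4 = -3 + U/2)
V(W) = -1492/213 (V(W) = -7 - 1/213 = -1492/213)
(V(K(2)) + f(161))/(166*(-97) - 28037) = (-1492/213 + 2/(-2 + 161² - 195*161))/(166*(-97) - 28037) = (-1492/213 + 2/(-2 + 25921 - 31395))/(-16102 - 28037) = (-1492/213 + 2/(-5476))/(-44139) = (-1492/213 + 2*(-1/5476))*(-1/44139) = (-1492/213 - 1/2738)*(-1/44139) = -4085309/583194*(-1/44139) = 4085309/25741599966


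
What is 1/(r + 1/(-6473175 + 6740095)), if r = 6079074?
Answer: 266920/1622626432081 ≈ 1.6450e-7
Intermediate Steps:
1/(r + 1/(-6473175 + 6740095)) = 1/(6079074 + 1/(-6473175 + 6740095)) = 1/(6079074 + 1/266920) = 1/(1622626432081/266920) = 266920/1622626432081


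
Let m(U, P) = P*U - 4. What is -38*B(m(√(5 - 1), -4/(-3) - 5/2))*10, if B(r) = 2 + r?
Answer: 4940/3 ≈ 1646.7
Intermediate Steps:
m(U, P) = -4 + P*U
-38*B(m(√(5 - 1), -4/(-3) - 5/2))*10 = -38*(2 + (-4 + (-4/(-3) - 5/2)*√(5 - 1)))*10 = -38*(2 + (-4 + (-4*(-⅓) - 5*½)*√4))*10 = -38*(2 + (-4 + (4/3 - 5/2)*2))*10 = -38*(2 + (-4 - 7/6*2))*10 = -38*(2 + (-4 - 7/3))*10 = -38*(2 - 19/3)*10 = -38*(-13/3)*10 = (494/3)*10 = 4940/3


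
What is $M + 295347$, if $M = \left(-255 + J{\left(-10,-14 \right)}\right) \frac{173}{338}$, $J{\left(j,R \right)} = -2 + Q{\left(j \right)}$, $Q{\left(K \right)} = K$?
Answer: $\frac{99781095}{338} \approx 2.9521 \cdot 10^{5}$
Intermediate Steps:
$J{\left(j,R \right)} = -2 + j$
$M = - \frac{46191}{338}$ ($M = \left(-255 - 12\right) \frac{173}{338} = \left(-255 - 12\right) 173 \cdot \frac{1}{338} = \left(-267\right) \frac{173}{338} = - \frac{46191}{338} \approx -136.66$)
$M + 295347 = - \frac{46191}{338} + 295347 = \frac{99781095}{338}$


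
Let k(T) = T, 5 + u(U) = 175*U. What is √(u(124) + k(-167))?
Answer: 6*√598 ≈ 146.72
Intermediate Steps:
u(U) = -5 + 175*U
√(u(124) + k(-167)) = √((-5 + 175*124) - 167) = √((-5 + 21700) - 167) = √(21695 - 167) = √21528 = 6*√598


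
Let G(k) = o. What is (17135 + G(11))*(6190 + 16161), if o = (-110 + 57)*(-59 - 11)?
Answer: 465906595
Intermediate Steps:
o = 3710 (o = -53*(-70) = 3710)
G(k) = 3710
(17135 + G(11))*(6190 + 16161) = (17135 + 3710)*(6190 + 16161) = 20845*22351 = 465906595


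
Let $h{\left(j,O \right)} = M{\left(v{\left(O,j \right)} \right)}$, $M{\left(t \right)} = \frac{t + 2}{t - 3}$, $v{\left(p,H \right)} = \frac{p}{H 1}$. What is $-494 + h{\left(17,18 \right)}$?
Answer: $- \frac{16354}{33} \approx -495.58$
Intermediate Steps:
$v{\left(p,H \right)} = \frac{p}{H}$
$M{\left(t \right)} = \frac{2 + t}{-3 + t}$
$h{\left(j,O \right)} = \frac{2 + \frac{O}{j}}{-3 + \frac{O}{j}}$
$-494 + h{\left(17,18 \right)} = -494 + \frac{18 + 2 \cdot 17}{18 - 51} = -494 + \frac{18 + 34}{18 - 51} = -494 + \frac{1}{-33} \cdot 52 = -494 - \frac{52}{33} = - \frac{16354}{33}$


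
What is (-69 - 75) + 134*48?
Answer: 6288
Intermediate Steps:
(-69 - 75) + 134*48 = -144 + 6432 = 6288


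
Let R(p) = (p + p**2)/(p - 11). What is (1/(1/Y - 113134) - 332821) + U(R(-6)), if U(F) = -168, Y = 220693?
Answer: -8314030013233222/24967881861 ≈ -3.3299e+5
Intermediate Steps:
R(p) = (p + p**2)/(-11 + p)
(1/(1/Y - 113134) - 332821) + U(R(-6)) = (1/(1/220693 - 113134) - 332821) - 168 = (1/(-24967881861/220693) - 332821) - 168 = (-220693/24967881861 - 332821) - 168 = -8309835409080574/24967881861 - 168 = -8314030013233222/24967881861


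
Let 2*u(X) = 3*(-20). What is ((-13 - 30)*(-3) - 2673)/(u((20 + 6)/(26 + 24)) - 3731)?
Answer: 2544/3761 ≈ 0.67642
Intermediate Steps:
u(X) = -30 (u(X) = (3*(-20))/2 = (1/2)*(-60) = -30)
((-13 - 30)*(-3) - 2673)/(u((20 + 6)/(26 + 24)) - 3731) = ((-13 - 30)*(-3) - 2673)/(-30 - 3731) = (-43*(-3) - 2673)/(-3761) = (129 - 2673)*(-1/3761) = -2544*(-1/3761) = 2544/3761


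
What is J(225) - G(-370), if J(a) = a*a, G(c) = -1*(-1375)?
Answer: 49250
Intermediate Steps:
G(c) = 1375
J(a) = a**2
J(225) - G(-370) = 225**2 - 1*1375 = 50625 - 1375 = 49250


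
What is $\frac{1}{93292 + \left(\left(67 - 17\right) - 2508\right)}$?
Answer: $\frac{1}{90834} \approx 1.1009 \cdot 10^{-5}$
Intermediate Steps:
$\frac{1}{93292 + \left(\left(67 - 17\right) - 2508\right)} = \frac{1}{93292 + \left(50 - 2508\right)} = \frac{1}{93292 - 2458} = \frac{1}{90834}$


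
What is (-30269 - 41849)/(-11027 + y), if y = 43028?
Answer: -72118/32001 ≈ -2.2536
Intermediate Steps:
(-30269 - 41849)/(-11027 + y) = (-30269 - 41849)/(-11027 + 43028) = -72118/32001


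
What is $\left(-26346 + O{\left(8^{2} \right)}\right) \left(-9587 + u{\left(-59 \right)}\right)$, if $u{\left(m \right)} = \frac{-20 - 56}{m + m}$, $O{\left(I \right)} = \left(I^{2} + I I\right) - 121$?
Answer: $\frac{10336248625}{59} \approx 1.7519 \cdot 10^{8}$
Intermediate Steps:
$O{\left(I \right)} = -121 + 2 I^{2}$ ($O{\left(I \right)} = \left(I^{2} + I^{2}\right) - 121 = 2 I^{2} - 121 = -121 + 2 I^{2}$)
$u{\left(m \right)} = - \frac{38}{m}$ ($u{\left(m \right)} = - \frac{76}{2 m} = - 76 \frac{1}{2 m} = - \frac{38}{m}$)
$\left(-26346 + O{\left(8^{2} \right)}\right) \left(-9587 + u{\left(-59 \right)}\right) = \left(-26346 - \left(121 - 2 \left(8^{2}\right)^{2}\right)\right) \left(-9587 - \frac{38}{-59}\right) = \left(-26346 - \left(121 - 2 \cdot 64^{2}\right)\right) \left(-9587 - - \frac{38}{59}\right) = \left(-26346 + \left(-121 + 2 \cdot 4096\right)\right) \left(-9587 + \frac{38}{59}\right) = \left(-26346 + \left(-121 + 8192\right)\right) \left(- \frac{565595}{59}\right) = \left(-26346 + 8071\right) \left(- \frac{565595}{59}\right) = \left(-18275\right) \left(- \frac{565595}{59}\right) = \frac{10336248625}{59}$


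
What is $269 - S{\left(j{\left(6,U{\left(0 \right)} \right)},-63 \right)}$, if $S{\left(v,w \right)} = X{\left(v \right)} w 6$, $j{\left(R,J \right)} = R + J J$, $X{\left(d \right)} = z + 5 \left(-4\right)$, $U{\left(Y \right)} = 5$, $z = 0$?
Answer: $-7291$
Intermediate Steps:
$X{\left(d \right)} = -20$ ($X{\left(d \right)} = 0 + 5 \left(-4\right) = 0 - 20 = -20$)
$j{\left(R,J \right)} = R + J^{2}$
$S{\left(v,w \right)} = - 120 w$ ($S{\left(v,w \right)} = - 20 w 6 = - 120 w$)
$269 - S{\left(j{\left(6,U{\left(0 \right)} \right)},-63 \right)} = 269 - \left(-120\right) \left(-63\right) = 269 - 7560 = -7291$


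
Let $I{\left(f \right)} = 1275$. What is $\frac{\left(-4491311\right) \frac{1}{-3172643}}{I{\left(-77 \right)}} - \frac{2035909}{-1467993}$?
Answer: $\frac{915787674544972}{659800843029025} \approx 1.388$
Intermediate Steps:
$\frac{\left(-4491311\right) \frac{1}{-3172643}}{I{\left(-77 \right)}} - \frac{2035909}{-1467993} = \frac{\left(-4491311\right) \frac{1}{-3172643}}{1275} - \frac{2035909}{-1467993} = \left(-4491311\right) \left(- \frac{1}{3172643}\right) \frac{1}{1275} - - \frac{2035909}{1467993} = \frac{4491311}{3172643} \cdot \frac{1}{1275} + \frac{2035909}{1467993} = \frac{4491311}{4045119825} + \frac{2035909}{1467993} = \frac{915787674544972}{659800843029025}$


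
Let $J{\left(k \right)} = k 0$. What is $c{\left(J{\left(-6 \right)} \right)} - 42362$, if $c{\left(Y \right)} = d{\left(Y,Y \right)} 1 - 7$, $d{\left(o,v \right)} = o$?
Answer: $-42369$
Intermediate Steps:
$J{\left(k \right)} = 0$
$c{\left(Y \right)} = -7 + Y$ ($c{\left(Y \right)} = Y 1 - 7 = Y - 7 = -7 + Y$)
$c{\left(J{\left(-6 \right)} \right)} - 42362 = \left(-7 + 0\right) - 42362 = -7 - 42362 = -42369$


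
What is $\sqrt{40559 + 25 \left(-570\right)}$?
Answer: $\sqrt{26309} \approx 162.2$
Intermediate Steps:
$\sqrt{40559 + 25 \left(-570\right)} = \sqrt{40559 - 14250} = \sqrt{26309}$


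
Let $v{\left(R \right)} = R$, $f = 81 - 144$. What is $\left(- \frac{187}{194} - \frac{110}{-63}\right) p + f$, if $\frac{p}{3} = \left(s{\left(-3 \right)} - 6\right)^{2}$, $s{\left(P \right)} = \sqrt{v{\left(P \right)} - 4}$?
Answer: $\frac{20549}{4074} - \frac{19118 i \sqrt{7}}{679} \approx 5.0439 - 74.494 i$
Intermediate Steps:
$f = -63$ ($f = 81 - 144 = -63$)
$s{\left(P \right)} = \sqrt{-4 + P}$ ($s{\left(P \right)} = \sqrt{P - 4} = \sqrt{-4 + P}$)
$p = 3 \left(-6 + i \sqrt{7}\right)^{2}$ ($p = 3 \left(\sqrt{-4 - 3} - 6\right)^{2} = 3 \left(\sqrt{-7} - 6\right)^{2} = 3 \left(i \sqrt{7} - 6\right)^{2} = 3 \left(-6 + i \sqrt{7}\right)^{2} \approx 87.0 - 95.247 i$)
$\left(- \frac{187}{194} - \frac{110}{-63}\right) p + f = \left(- \frac{187}{194} - \frac{110}{-63}\right) \left(87 - 36 i \sqrt{7}\right) - 63 = \left(\left(-187\right) \frac{1}{194} - - \frac{110}{63}\right) \left(87 - 36 i \sqrt{7}\right) - 63 = \left(- \frac{187}{194} + \frac{110}{63}\right) \left(87 - 36 i \sqrt{7}\right) - 63 = \frac{9559 \left(87 - 36 i \sqrt{7}\right)}{12222} - 63 = \left(\frac{277211}{4074} - \frac{19118 i \sqrt{7}}{679}\right) - 63 = \frac{20549}{4074} - \frac{19118 i \sqrt{7}}{679}$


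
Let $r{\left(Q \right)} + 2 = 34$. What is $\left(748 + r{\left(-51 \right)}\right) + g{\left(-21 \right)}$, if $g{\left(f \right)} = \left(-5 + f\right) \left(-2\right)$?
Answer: $832$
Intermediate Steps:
$g{\left(f \right)} = 10 - 2 f$
$r{\left(Q \right)} = 32$ ($r{\left(Q \right)} = -2 + 34 = 32$)
$\left(748 + r{\left(-51 \right)}\right) + g{\left(-21 \right)} = \left(748 + 32\right) + \left(10 - -42\right) = 780 + \left(10 + 42\right) = 780 + 52 = 832$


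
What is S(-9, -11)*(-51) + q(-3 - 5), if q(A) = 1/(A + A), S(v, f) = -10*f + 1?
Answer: -90577/16 ≈ -5661.1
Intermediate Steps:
S(v, f) = 1 - 10*f
q(A) = 1/(2*A)
S(-9, -11)*(-51) + q(-3 - 5) = (1 - 10*(-11))*(-51) + 1/(2*(-3 - 5)) = (1 + 110)*(-51) + (½)/(-8) = 111*(-51) + (½)*(-⅛) = -5661 - 1/16 = -90577/16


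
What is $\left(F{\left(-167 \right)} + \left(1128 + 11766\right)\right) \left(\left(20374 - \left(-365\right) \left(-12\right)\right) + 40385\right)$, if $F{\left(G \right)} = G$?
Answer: $717535533$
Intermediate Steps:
$\left(F{\left(-167 \right)} + \left(1128 + 11766\right)\right) \left(\left(20374 - \left(-365\right) \left(-12\right)\right) + 40385\right) = \left(-167 + \left(1128 + 11766\right)\right) \left(\left(20374 - \left(-365\right) \left(-12\right)\right) + 40385\right) = \left(-167 + 12894\right) \left(\left(20374 - 4380\right) + 40385\right) = 12727 \left(\left(20374 - 4380\right) + 40385\right) = 12727 \left(15994 + 40385\right) = 12727 \cdot 56379 = 717535533$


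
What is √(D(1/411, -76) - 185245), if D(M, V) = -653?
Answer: I*√185898 ≈ 431.16*I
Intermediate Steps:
√(D(1/411, -76) - 185245) = √(-653 - 185245) = √(-185898) = I*√185898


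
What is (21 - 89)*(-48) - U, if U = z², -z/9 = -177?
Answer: -2534385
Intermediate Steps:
z = 1593 (z = -9*(-177) = 1593)
U = 2537649 (U = 1593² = 2537649)
(21 - 89)*(-48) - U = (21 - 89)*(-48) - 1*2537649 = -68*(-48) - 2537649 = 3264 - 2537649 = -2534385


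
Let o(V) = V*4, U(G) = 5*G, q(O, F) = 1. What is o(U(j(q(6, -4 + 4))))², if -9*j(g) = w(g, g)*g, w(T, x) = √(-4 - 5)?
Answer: -400/9 ≈ -44.444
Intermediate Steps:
w(T, x) = 3*I (w(T, x) = √(-9) = 3*I)
j(g) = -I*g/3 (j(g) = -3*I*g/9 = -I*g/3)
o(V) = 4*V
o(U(j(q(6, -4 + 4))))² = (4*(5*(-⅓*I*1)))² = (4*(5*(-I/3)))² = (4*(-5*I/3))² = (-20*I/3)² = -400/9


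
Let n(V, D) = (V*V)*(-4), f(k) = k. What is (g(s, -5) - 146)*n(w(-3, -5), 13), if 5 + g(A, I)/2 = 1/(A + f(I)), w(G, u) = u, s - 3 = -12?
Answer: 109300/7 ≈ 15614.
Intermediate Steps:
s = -9 (s = 3 - 12 = -9)
n(V, D) = -4*V**2 (n(V, D) = V**2*(-4) = -4*V**2)
g(A, I) = -10 + 2/(A + I)
(g(s, -5) - 146)*n(w(-3, -5), 13) = (2*(1 - 5*(-9) - 5*(-5))/(-9 - 5) - 146)*(-4*(-5)**2) = (2*(1 + 45 + 25)/(-14) - 146)*(-4*25) = (2*(-1/14)*71 - 146)*(-100) = (-71/7 - 146)*(-100) = -1093/7*(-100) = 109300/7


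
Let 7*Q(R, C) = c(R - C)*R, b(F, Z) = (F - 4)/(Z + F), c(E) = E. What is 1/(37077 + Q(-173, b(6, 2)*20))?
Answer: 7/290333 ≈ 2.4110e-5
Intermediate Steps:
b(F, Z) = (-4 + F)/(F + Z)
Q(R, C) = R*(R - C)/7 (Q(R, C) = ((R - C)*R)/7 = (R*(R - C))/7 = R*(R - C)/7)
1/(37077 + Q(-173, b(6, 2)*20)) = 1/(37077 + (⅐)*(-173)*(-173 - (-4 + 6)/(6 + 2)*20)) = 1/(37077 + (⅐)*(-173)*(-173 - 2/8*20)) = 1/(37077 + (⅐)*(-173)*(-173 - (⅛)*2*20)) = 1/(37077 + (⅐)*(-173)*(-173 - 20/4)) = 1/(37077 + (⅐)*(-173)*(-173 - 1*5)) = 1/(37077 + (⅐)*(-173)*(-173 - 5)) = 1/(37077 + (⅐)*(-173)*(-178)) = 1/(37077 + 30794/7) = 1/(290333/7) = 7/290333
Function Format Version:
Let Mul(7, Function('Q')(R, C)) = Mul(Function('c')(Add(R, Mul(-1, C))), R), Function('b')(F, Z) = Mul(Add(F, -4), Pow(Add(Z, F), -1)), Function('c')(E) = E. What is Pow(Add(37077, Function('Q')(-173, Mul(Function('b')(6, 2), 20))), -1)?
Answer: Rational(7, 290333) ≈ 2.4110e-5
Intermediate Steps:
Function('b')(F, Z) = Mul(Pow(Add(F, Z), -1), Add(-4, F)) (Function('b')(F, Z) = Mul(Add(-4, F), Pow(Add(F, Z), -1)) = Mul(Pow(Add(F, Z), -1), Add(-4, F)))
Function('Q')(R, C) = Mul(Rational(1, 7), R, Add(R, Mul(-1, C))) (Function('Q')(R, C) = Mul(Rational(1, 7), Mul(Add(R, Mul(-1, C)), R)) = Mul(Rational(1, 7), Mul(R, Add(R, Mul(-1, C)))) = Mul(Rational(1, 7), R, Add(R, Mul(-1, C))))
Pow(Add(37077, Function('Q')(-173, Mul(Function('b')(6, 2), 20))), -1) = Pow(Add(37077, Mul(Rational(1, 7), -173, Add(-173, Mul(-1, Mul(Mul(Pow(Add(6, 2), -1), Add(-4, 6)), 20))))), -1) = Pow(Add(37077, Mul(Rational(1, 7), -173, Add(-173, Mul(-1, Mul(Mul(Pow(8, -1), 2), 20))))), -1) = Pow(Add(37077, Mul(Rational(1, 7), -173, Add(-173, Mul(-1, Mul(Mul(Rational(1, 8), 2), 20))))), -1) = Pow(Add(37077, Mul(Rational(1, 7), -173, Add(-173, Mul(-1, Mul(Rational(1, 4), 20))))), -1) = Pow(Add(37077, Mul(Rational(1, 7), -173, Add(-173, Mul(-1, 5)))), -1) = Pow(Add(37077, Mul(Rational(1, 7), -173, Add(-173, -5))), -1) = Pow(Add(37077, Mul(Rational(1, 7), -173, -178)), -1) = Pow(Add(37077, Rational(30794, 7)), -1) = Pow(Rational(290333, 7), -1) = Rational(7, 290333)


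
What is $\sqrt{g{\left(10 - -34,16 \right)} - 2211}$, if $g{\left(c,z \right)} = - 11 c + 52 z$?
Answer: $9 i \sqrt{23} \approx 43.162 i$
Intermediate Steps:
$\sqrt{g{\left(10 - -34,16 \right)} - 2211} = \sqrt{\left(- 11 \left(10 - -34\right) + 52 \cdot 16\right) - 2211} = \sqrt{\left(- 11 \left(10 + 34\right) + 832\right) - 2211} = \sqrt{\left(\left(-11\right) 44 + 832\right) - 2211} = \sqrt{\left(-484 + 832\right) - 2211} = \sqrt{348 - 2211} = \sqrt{-1863} = 9 i \sqrt{23}$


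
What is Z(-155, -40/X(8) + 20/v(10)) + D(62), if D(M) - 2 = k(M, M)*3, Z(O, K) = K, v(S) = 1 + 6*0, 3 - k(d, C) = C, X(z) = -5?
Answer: -147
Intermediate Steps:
k(d, C) = 3 - C
v(S) = 1 (v(S) = 1 + 0 = 1)
D(M) = 11 - 3*M (D(M) = 2 + (3 - M)*3 = 2 + (9 - 3*M) = 11 - 3*M)
Z(-155, -40/X(8) + 20/v(10)) + D(62) = (-40/(-5) + 20/1) + (11 - 3*62) = (-40*(-⅕) + 20*1) + (11 - 186) = (8 + 20) - 175 = 28 - 175 = -147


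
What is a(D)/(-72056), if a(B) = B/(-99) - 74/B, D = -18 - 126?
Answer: -1559/57068352 ≈ -2.7318e-5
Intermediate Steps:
D = -144
a(B) = -74/B - B/99 (a(B) = B*(-1/99) - 74/B = -B/99 - 74/B = -74/B - B/99)
a(D)/(-72056) = (-74/(-144) - 1/99*(-144))/(-72056) = (-74*(-1/144) + 16/11)*(-1/72056) = (37/72 + 16/11)*(-1/72056) = (1559/792)*(-1/72056) = -1559/57068352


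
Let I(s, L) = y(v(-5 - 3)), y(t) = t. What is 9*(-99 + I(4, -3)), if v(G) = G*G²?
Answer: -5499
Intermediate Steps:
v(G) = G³
I(s, L) = -512 (I(s, L) = (-5 - 3)³ = (-8)³ = -512)
9*(-99 + I(4, -3)) = 9*(-99 - 512) = 9*(-611) = -5499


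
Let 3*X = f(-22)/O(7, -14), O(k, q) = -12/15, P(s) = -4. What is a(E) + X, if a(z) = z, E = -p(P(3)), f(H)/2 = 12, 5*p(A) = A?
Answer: -46/5 ≈ -9.2000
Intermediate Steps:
p(A) = A/5
f(H) = 24 (f(H) = 2*12 = 24)
O(k, q) = -4/5 (O(k, q) = -12*1/15 = -4/5)
E = 4/5 (E = -(-4)/5 = -1*(-4/5) = 4/5 ≈ 0.80000)
X = -10 (X = (24/(-4/5))/3 = (24*(-5/4))/3 = (1/3)*(-30) = -10)
a(E) + X = 4/5 - 10 = -46/5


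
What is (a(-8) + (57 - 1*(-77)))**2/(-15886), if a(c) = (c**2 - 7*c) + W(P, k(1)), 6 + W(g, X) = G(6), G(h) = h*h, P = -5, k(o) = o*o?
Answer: -40328/7943 ≈ -5.0772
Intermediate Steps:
k(o) = o**2
G(h) = h**2
W(g, X) = 30 (W(g, X) = -6 + 6**2 = -6 + 36 = 30)
a(c) = 30 + c**2 - 7*c (a(c) = (c**2 - 7*c) + 30 = 30 + c**2 - 7*c)
(a(-8) + (57 - 1*(-77)))**2/(-15886) = ((30 + (-8)**2 - 7*(-8)) + (57 - 1*(-77)))**2/(-15886) = ((30 + 64 + 56) + (57 + 77))**2*(-1/15886) = (150 + 134)**2*(-1/15886) = 284**2*(-1/15886) = 80656*(-1/15886) = -40328/7943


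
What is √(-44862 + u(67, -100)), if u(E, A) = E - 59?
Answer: I*√44854 ≈ 211.79*I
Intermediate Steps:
u(E, A) = -59 + E
√(-44862 + u(67, -100)) = √(-44862 + (-59 + 67)) = √(-44862 + 8) = √(-44854) = I*√44854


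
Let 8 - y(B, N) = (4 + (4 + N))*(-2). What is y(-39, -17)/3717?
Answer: -10/3717 ≈ -0.0026903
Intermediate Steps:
y(B, N) = 24 + 2*N (y(B, N) = 8 - (4 + (4 + N))*(-2) = 8 - (8 + N)*(-2) = 8 - (-16 - 2*N) = 8 + (16 + 2*N) = 24 + 2*N)
y(-39, -17)/3717 = (24 + 2*(-17))/3717 = (24 - 34)*(1/3717) = -10*1/3717 = -10/3717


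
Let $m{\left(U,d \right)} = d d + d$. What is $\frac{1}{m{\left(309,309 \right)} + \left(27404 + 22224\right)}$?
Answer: $\frac{1}{145418} \approx 6.8767 \cdot 10^{-6}$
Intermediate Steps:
$m{\left(U,d \right)} = d + d^{2}$ ($m{\left(U,d \right)} = d^{2} + d = d + d^{2}$)
$\frac{1}{m{\left(309,309 \right)} + \left(27404 + 22224\right)} = \frac{1}{309 \left(1 + 309\right) + \left(27404 + 22224\right)} = \frac{1}{309 \cdot 310 + 49628} = \frac{1}{95790 + 49628} = \frac{1}{145418}$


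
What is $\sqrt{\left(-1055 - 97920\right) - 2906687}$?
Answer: $i \sqrt{3005662} \approx 1733.7 i$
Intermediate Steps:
$\sqrt{\left(-1055 - 97920\right) - 2906687} = \sqrt{-98975 - 2906687} = \sqrt{-3005662} = i \sqrt{3005662}$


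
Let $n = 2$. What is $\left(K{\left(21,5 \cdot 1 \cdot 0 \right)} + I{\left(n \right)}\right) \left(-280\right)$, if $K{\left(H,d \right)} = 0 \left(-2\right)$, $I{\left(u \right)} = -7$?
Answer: $1960$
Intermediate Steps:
$K{\left(H,d \right)} = 0$
$\left(K{\left(21,5 \cdot 1 \cdot 0 \right)} + I{\left(n \right)}\right) \left(-280\right) = \left(0 - 7\right) \left(-280\right) = \left(-7\right) \left(-280\right) = 1960$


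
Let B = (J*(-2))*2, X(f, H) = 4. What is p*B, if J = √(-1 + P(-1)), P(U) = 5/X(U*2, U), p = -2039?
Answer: 4078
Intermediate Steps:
P(U) = 5/4
J = ½ (J = √(-1 + 5/4) = √(¼) = ½ ≈ 0.50000)
B = -2 (B = ((½)*(-2))*2 = -1*2 = -2)
p*B = -2039*(-2) = 4078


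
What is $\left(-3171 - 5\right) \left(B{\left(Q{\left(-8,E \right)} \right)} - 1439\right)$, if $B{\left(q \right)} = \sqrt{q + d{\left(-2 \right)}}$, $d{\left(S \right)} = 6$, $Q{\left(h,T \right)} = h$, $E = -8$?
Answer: $4570264 - 3176 i \sqrt{2} \approx 4.5703 \cdot 10^{6} - 4491.5 i$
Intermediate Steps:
$B{\left(q \right)} = \sqrt{6 + q}$ ($B{\left(q \right)} = \sqrt{q + 6} = \sqrt{6 + q}$)
$\left(-3171 - 5\right) \left(B{\left(Q{\left(-8,E \right)} \right)} - 1439\right) = \left(-3171 - 5\right) \left(\sqrt{6 - 8} - 1439\right) = - 3176 \left(\sqrt{-2} - 1439\right) = - 3176 \left(i \sqrt{2} - 1439\right) = - 3176 \left(-1439 + i \sqrt{2}\right) = 4570264 - 3176 i \sqrt{2}$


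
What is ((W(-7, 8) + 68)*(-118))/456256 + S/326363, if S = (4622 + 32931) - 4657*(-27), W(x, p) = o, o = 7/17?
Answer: 610881065421/1265693153888 ≈ 0.48265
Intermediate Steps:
o = 7/17 (o = 7*(1/17) = 7/17 ≈ 0.41176)
W(x, p) = 7/17
S = 163292 (S = 37553 + 125739 = 163292)
((W(-7, 8) + 68)*(-118))/456256 + S/326363 = ((7/17 + 68)*(-118))/456256 + 163292/326363 = ((1163/17)*(-118))*(1/456256) + 163292*(1/326363) = -137234/17*1/456256 + 163292/326363 = -68617/3878176 + 163292/326363 = 610881065421/1265693153888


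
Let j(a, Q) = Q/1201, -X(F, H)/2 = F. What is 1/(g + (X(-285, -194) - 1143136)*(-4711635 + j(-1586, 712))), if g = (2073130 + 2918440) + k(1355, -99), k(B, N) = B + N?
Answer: 1201/6465413283324444 ≈ 1.8576e-13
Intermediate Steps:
X(F, H) = -2*F
j(a, Q) = Q/1201 (j(a, Q) = Q*(1/1201) = Q/1201)
g = 4992826 (g = (2073130 + 2918440) + (1355 - 99) = 4991570 + 1256 = 4992826)
1/(g + (X(-285, -194) - 1143136)*(-4711635 + j(-1586, 712))) = 1/(4992826 + (-2*(-285) - 1143136)*(-4711635 + (1/1201)*712)) = 1/(4992826 + (570 - 1143136)*(-4711635 + 712/1201)) = 1/(4992826 - 1142566*(-5658672923/1201)) = 1/(4992826 + 6465407286940418/1201) = 1/(6465413283324444/1201) = 1201/6465413283324444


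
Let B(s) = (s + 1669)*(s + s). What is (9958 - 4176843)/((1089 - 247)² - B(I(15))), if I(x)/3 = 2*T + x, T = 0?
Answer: -4166885/554704 ≈ -7.5119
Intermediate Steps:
I(x) = 3*x (I(x) = 3*(2*0 + x) = 3*(0 + x) = 3*x)
B(s) = 2*s*(1669 + s) (B(s) = (1669 + s)*(2*s) = 2*s*(1669 + s))
(9958 - 4176843)/((1089 - 247)² - B(I(15))) = (9958 - 4176843)/((1089 - 247)² - 2*3*15*(1669 + 3*15)) = -4166885/(842² - 2*45*(1669 + 45)) = -4166885/(708964 - 2*45*1714) = -4166885/(708964 - 1*154260) = -4166885/(708964 - 154260) = -4166885/554704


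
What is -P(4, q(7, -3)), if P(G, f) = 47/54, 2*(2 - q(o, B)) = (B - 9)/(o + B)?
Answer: -47/54 ≈ -0.87037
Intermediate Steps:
q(o, B) = 2 - (-9 + B)/(2*(B + o)) (q(o, B) = 2 - (B - 9)/(2*(o + B)) = 2 - (-9 + B)/(2*(B + o)))
P(G, f) = 47/54 (P(G, f) = 47*(1/54) = 47/54)
-P(4, q(7, -3)) = -1*47/54 = -47/54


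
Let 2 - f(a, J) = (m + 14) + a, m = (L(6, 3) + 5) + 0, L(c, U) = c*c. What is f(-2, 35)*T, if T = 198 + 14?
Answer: -10812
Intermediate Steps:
T = 212
L(c, U) = c**2
m = 41 (m = (6**2 + 5) + 0 = (36 + 5) + 0 = 41 + 0 = 41)
f(a, J) = -53 - a (f(a, J) = 2 - ((41 + 14) + a) = 2 - (55 + a) = 2 + (-55 - a) = -53 - a)
f(-2, 35)*T = (-53 - 1*(-2))*212 = (-53 + 2)*212 = -51*212 = -10812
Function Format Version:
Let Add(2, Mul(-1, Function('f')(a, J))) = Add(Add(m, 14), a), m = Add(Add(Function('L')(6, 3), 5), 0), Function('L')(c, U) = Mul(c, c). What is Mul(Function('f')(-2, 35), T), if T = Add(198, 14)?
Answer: -10812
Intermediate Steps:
T = 212
Function('L')(c, U) = Pow(c, 2)
m = 41 (m = Add(Add(Pow(6, 2), 5), 0) = Add(Add(36, 5), 0) = Add(41, 0) = 41)
Function('f')(a, J) = Add(-53, Mul(-1, a)) (Function('f')(a, J) = Add(2, Mul(-1, Add(Add(41, 14), a))) = Add(2, Mul(-1, Add(55, a))) = Add(2, Add(-55, Mul(-1, a))) = Add(-53, Mul(-1, a)))
Mul(Function('f')(-2, 35), T) = Mul(Add(-53, Mul(-1, -2)), 212) = Mul(Add(-53, 2), 212) = Mul(-51, 212) = -10812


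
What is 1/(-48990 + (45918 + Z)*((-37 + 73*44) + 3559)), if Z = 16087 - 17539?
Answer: 1/299385054 ≈ 3.3402e-9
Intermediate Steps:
Z = -1452
1/(-48990 + (45918 + Z)*((-37 + 73*44) + 3559)) = 1/(-48990 + (45918 - 1452)*((-37 + 73*44) + 3559)) = 1/(-48990 + 44466*((-37 + 3212) + 3559)) = 1/(-48990 + 44466*(3175 + 3559)) = 1/(-48990 + 44466*6734) = 1/(-48990 + 299434044) = 1/299385054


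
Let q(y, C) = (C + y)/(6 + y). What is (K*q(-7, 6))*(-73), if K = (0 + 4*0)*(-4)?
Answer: 0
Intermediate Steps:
q(y, C) = (C + y)/(6 + y)
K = 0 (K = (0 + 0)*(-4) = 0*(-4) = 0)
(K*q(-7, 6))*(-73) = (0*((6 - 7)/(6 - 7)))*(-73) = (0*(-1/(-1)))*(-73) = (0*(-1*(-1)))*(-73) = (0*1)*(-73) = 0*(-73) = 0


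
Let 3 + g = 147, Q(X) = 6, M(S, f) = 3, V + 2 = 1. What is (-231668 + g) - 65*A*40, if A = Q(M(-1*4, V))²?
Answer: -325124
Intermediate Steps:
V = -1 (V = -2 + 1 = -1)
g = 144 (g = -3 + 147 = 144)
A = 36 (A = 6² = 36)
(-231668 + g) - 65*A*40 = (-231668 + 144) - 65*36*40 = -231524 - 2340*40 = -231524 - 93600 = -325124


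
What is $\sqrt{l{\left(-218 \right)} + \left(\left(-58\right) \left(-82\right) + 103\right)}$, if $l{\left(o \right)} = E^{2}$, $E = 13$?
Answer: $2 \sqrt{1257} \approx 70.908$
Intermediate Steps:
$l{\left(o \right)} = 169$ ($l{\left(o \right)} = 13^{2} = 169$)
$\sqrt{l{\left(-218 \right)} + \left(\left(-58\right) \left(-82\right) + 103\right)} = \sqrt{169 + \left(\left(-58\right) \left(-82\right) + 103\right)} = \sqrt{169 + \left(4756 + 103\right)} = \sqrt{169 + 4859} = \sqrt{5028} = 2 \sqrt{1257}$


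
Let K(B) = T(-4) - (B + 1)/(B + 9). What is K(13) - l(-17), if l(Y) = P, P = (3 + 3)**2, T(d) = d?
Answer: -447/11 ≈ -40.636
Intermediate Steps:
P = 36 (P = 6**2 = 36)
K(B) = -4 - (1 + B)/(9 + B) (K(B) = -4 - (B + 1)/(B + 9) = -4 - (1 + B)/(9 + B))
l(Y) = 36
K(13) - l(-17) = (-37 - 5*13)/(9 + 13) - 1*36 = (-37 - 65)/22 - 36 = (1/22)*(-102) - 36 = -51/11 - 36 = -447/11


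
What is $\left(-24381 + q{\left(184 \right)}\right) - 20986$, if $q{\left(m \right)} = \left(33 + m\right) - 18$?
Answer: $-45168$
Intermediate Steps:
$q{\left(m \right)} = 15 + m$
$\left(-24381 + q{\left(184 \right)}\right) - 20986 = \left(-24381 + \left(15 + 184\right)\right) - 20986 = \left(-24381 + 199\right) - 20986 = -24182 - 20986 = -45168$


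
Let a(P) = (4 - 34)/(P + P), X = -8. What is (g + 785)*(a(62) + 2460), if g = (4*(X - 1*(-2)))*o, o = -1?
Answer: 123376545/62 ≈ 1.9899e+6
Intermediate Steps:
a(P) = -15/P (a(P) = -30*1/(2*P) = -15/P)
g = 24 (g = (4*(-8 - 1*(-2)))*(-1) = (4*(-8 + 2))*(-1) = (4*(-6))*(-1) = -24*(-1) = 24)
(g + 785)*(a(62) + 2460) = (24 + 785)*(-15/62 + 2460) = 809*(-15*1/62 + 2460) = 809*(-15/62 + 2460) = 809*(152505/62) = 123376545/62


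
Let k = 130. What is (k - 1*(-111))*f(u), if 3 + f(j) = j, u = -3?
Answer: -1446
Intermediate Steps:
f(j) = -3 + j
(k - 1*(-111))*f(u) = (130 - 1*(-111))*(-3 - 3) = (130 + 111)*(-6) = 241*(-6) = -1446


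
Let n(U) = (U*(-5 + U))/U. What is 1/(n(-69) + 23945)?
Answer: 1/23871 ≈ 4.1892e-5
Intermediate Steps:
n(U) = -5 + U
1/(n(-69) + 23945) = 1/((-5 - 69) + 23945) = 1/(-74 + 23945) = 1/23871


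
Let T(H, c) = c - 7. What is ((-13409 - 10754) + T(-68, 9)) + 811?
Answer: -23350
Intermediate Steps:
T(H, c) = -7 + c
((-13409 - 10754) + T(-68, 9)) + 811 = ((-13409 - 10754) + (-7 + 9)) + 811 = (-24163 + 2) + 811 = -24161 + 811 = -23350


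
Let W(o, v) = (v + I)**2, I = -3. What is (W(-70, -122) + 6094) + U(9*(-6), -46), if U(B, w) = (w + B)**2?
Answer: 31719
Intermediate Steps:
U(B, w) = (B + w)**2
W(o, v) = (-3 + v)**2 (W(o, v) = (v - 3)**2 = (-3 + v)**2)
(W(-70, -122) + 6094) + U(9*(-6), -46) = ((-3 - 122)**2 + 6094) + (9*(-6) - 46)**2 = ((-125)**2 + 6094) + (-54 - 46)**2 = (15625 + 6094) + (-100)**2 = 21719 + 10000 = 31719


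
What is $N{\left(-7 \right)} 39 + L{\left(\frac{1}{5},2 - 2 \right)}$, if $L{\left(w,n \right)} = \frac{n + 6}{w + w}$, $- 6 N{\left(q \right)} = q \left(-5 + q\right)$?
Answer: $-531$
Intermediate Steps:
$N{\left(q \right)} = - \frac{q \left(-5 + q\right)}{6}$
$L{\left(w,n \right)} = \frac{6 + n}{2 w}$
$N{\left(-7 \right)} 39 + L{\left(\frac{1}{5},2 - 2 \right)} = \frac{1}{6} \left(-7\right) \left(5 - -7\right) 39 + \frac{6 + \left(2 - 2\right)}{2 \cdot \frac{1}{5}} = \frac{1}{6} \left(-7\right) \left(5 + 7\right) 39 + \frac{\frac{1}{\frac{1}{5}} \left(6 + 0\right)}{2} = \frac{1}{6} \left(-7\right) 12 \cdot 39 + \frac{1}{2} \cdot 5 \cdot 6 = \left(-14\right) 39 + 15 = -546 + 15 = -531$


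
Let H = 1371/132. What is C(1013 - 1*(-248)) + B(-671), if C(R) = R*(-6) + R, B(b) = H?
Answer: -276963/44 ≈ -6294.6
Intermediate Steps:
H = 457/44 (H = 1371*(1/132) = 457/44 ≈ 10.386)
B(b) = 457/44
C(R) = -5*R (C(R) = -6*R + R = -5*R)
C(1013 - 1*(-248)) + B(-671) = -5*(1013 - 1*(-248)) + 457/44 = -5*(1013 + 248) + 457/44 = -5*1261 + 457/44 = -6305 + 457/44 = -276963/44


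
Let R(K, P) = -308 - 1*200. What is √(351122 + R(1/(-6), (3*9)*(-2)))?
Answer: √350614 ≈ 592.13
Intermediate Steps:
R(K, P) = -508 (R(K, P) = -308 - 200 = -508)
√(351122 + R(1/(-6), (3*9)*(-2))) = √(351122 - 508) = √350614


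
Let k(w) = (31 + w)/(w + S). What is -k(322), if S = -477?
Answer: 353/155 ≈ 2.2774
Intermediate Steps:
k(w) = (31 + w)/(-477 + w) (k(w) = (31 + w)/(w - 477) = (31 + w)/(-477 + w))
-k(322) = -(31 + 322)/(-477 + 322) = -353/(-155) = -(-1)*353/155 = -1*(-353/155) = 353/155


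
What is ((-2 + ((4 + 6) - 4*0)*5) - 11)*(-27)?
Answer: -999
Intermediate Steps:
((-2 + ((4 + 6) - 4*0)*5) - 11)*(-27) = ((-2 + (10 + 0)*5) - 11)*(-27) = ((-2 + 10*5) - 11)*(-27) = ((-2 + 50) - 11)*(-27) = (48 - 11)*(-27) = 37*(-27) = -999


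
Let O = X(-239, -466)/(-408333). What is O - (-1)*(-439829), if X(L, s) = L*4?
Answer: -179596694101/408333 ≈ -4.3983e+5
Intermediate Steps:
X(L, s) = 4*L
O = 956/408333 (O = (4*(-239))/(-408333) = -956*(-1/408333) = 956/408333 ≈ 0.0023412)
O - (-1)*(-439829) = 956/408333 - (-1)*(-439829) = 956/408333 - 1*439829 = 956/408333 - 439829 = -179596694101/408333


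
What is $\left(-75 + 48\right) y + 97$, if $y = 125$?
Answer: $-3278$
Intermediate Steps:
$\left(-75 + 48\right) y + 97 = \left(-75 + 48\right) 125 + 97 = \left(-27\right) 125 + 97 = -3375 + 97 = -3278$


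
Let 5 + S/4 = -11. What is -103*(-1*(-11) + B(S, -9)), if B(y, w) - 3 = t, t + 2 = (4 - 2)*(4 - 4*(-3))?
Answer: -4532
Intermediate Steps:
S = -64 (S = -20 + 4*(-11) = -20 - 44 = -64)
t = 30 (t = -2 + (4 - 2)*(4 - 4*(-3)) = -2 + 2*(4 + 12) = -2 + 2*16 = -2 + 32 = 30)
B(y, w) = 33 (B(y, w) = 3 + 30 = 33)
-103*(-1*(-11) + B(S, -9)) = -103*(-1*(-11) + 33) = -103*(11 + 33) = -103*44 = -4532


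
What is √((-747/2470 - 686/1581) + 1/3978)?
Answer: 2*I*√701556889865/1952535 ≈ 0.85795*I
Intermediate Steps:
√((-747/2470 - 686/1581) + 1/3978) = √(-2875427/3905070 + 1/3978) = √(-4311668/5857605) = 2*I*√701556889865/1952535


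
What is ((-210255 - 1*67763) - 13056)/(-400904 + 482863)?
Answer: -291074/81959 ≈ -3.5515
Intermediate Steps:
((-210255 - 1*67763) - 13056)/(-400904 + 482863) = ((-210255 - 67763) - 13056)/81959 = (-278018 - 13056)*(1/81959) = -291074*1/81959 = -291074/81959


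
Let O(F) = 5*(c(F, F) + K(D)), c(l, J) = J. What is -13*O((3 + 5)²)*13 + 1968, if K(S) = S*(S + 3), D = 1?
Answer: -55492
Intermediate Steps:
K(S) = S*(3 + S)
O(F) = 20 + 5*F (O(F) = 5*(F + 1*(3 + 1)) = 5*(F + 1*4) = 5*(F + 4) = 5*(4 + F) = 20 + 5*F)
-13*O((3 + 5)²)*13 + 1968 = -13*(20 + 5*(3 + 5)²)*13 + 1968 = -13*(20 + 5*8²)*13 + 1968 = -13*(20 + 5*64)*13 + 1968 = -13*(20 + 320)*13 + 1968 = -13*340*13 + 1968 = -4420*13 + 1968 = -57460 + 1968 = -55492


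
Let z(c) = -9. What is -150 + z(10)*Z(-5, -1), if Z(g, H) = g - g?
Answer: -150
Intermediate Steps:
Z(g, H) = 0
-150 + z(10)*Z(-5, -1) = -150 - 9*0 = -150 + 0 = -150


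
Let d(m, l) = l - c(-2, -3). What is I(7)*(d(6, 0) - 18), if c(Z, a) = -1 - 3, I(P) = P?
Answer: -98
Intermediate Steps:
c(Z, a) = -4
d(m, l) = 4 + l (d(m, l) = l - 1*(-4) = l + 4 = 4 + l)
I(7)*(d(6, 0) - 18) = 7*((4 + 0) - 18) = 7*(4 - 18) = 7*(-14) = -98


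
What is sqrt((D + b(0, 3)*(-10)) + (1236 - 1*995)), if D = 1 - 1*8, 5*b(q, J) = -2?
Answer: sqrt(238) ≈ 15.427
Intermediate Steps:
b(q, J) = -2/5 (b(q, J) = (1/5)*(-2) = -2/5)
D = -7 (D = 1 - 8 = -7)
sqrt((D + b(0, 3)*(-10)) + (1236 - 1*995)) = sqrt((-7 - 2/5*(-10)) + (1236 - 1*995)) = sqrt((-7 + 4) + (1236 - 995)) = sqrt(-3 + 241) = sqrt(238)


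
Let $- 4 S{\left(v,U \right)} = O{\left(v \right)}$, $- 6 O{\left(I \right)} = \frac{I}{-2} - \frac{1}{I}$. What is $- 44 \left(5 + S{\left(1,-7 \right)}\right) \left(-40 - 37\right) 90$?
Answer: $\frac{3011085}{2} \approx 1.5055 \cdot 10^{6}$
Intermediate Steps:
$O{\left(I \right)} = \frac{1}{6 I} + \frac{I}{12}$ ($O{\left(I \right)} = - \frac{\frac{I}{-2} - \frac{1}{I}}{6} = - \frac{I \left(- \frac{1}{2}\right) - \frac{1}{I}}{6} = - \frac{- \frac{I}{2} - \frac{1}{I}}{6} = - \frac{- \frac{1}{I} - \frac{I}{2}}{6} = \frac{1}{6 I} + \frac{I}{12}$)
$S{\left(v,U \right)} = - \frac{2 + v^{2}}{48 v}$ ($S{\left(v,U \right)} = - \frac{\frac{1}{12} \frac{1}{v} \left(2 + v^{2}\right)}{4} = - \frac{2 + v^{2}}{48 v}$)
$- 44 \left(5 + S{\left(1,-7 \right)}\right) \left(-40 - 37\right) 90 = - 44 \left(5 + \frac{-2 - 1^{2}}{48 \cdot 1}\right) \left(-40 - 37\right) 90 = - 44 \left(5 + \frac{1}{48} \cdot 1 \left(-2 - 1\right)\right) \left(-77\right) 90 = - 44 \left(5 + \frac{1}{48} \cdot 1 \left(-3\right)\right) \left(-77\right) 90 = - 44 \left(5 - \frac{1}{16}\right) \left(-77\right) 90 = - 44 \cdot \frac{79}{16} \left(-77\right) 90 = \left(-44\right) \left(- \frac{6083}{16}\right) 90 = \frac{66913}{4} \cdot 90 = \frac{3011085}{2}$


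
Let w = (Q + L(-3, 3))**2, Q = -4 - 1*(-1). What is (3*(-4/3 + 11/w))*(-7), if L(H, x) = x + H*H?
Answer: 679/27 ≈ 25.148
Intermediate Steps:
Q = -3 (Q = -4 + 1 = -3)
L(H, x) = x + H**2
w = 81 (w = (-3 + (3 + (-3)**2))**2 = (-3 + (3 + 9))**2 = (-3 + 12)**2 = 9**2 = 81)
(3*(-4/3 + 11/w))*(-7) = (3*(-4/3 + 11/81))*(-7) = (3*(-97/81))*(-7) = -97/27*(-7) = 679/27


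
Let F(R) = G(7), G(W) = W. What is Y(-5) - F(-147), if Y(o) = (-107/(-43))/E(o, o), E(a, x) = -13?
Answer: -4020/559 ≈ -7.1914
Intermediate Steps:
F(R) = 7
Y(o) = -107/559 (Y(o) = -107/(-43)/(-13) = -107*(-1/43)*(-1/13) = (107/43)*(-1/13) = -107/559)
Y(-5) - F(-147) = -107/559 - 1*7 = -107/559 - 7 = -4020/559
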